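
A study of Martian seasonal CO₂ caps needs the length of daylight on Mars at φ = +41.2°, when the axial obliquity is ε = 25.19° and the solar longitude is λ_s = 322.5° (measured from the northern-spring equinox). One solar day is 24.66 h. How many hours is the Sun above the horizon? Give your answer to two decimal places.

Solar declination: sin δ = sin ε · sin λ_s = sin 25.19° × sin 322.5° = -0.25910, so δ = -15.017°.
cos H₀ = −tan φ · tan δ = −tan(+41.2°) × tan(-15.017°) = 0.2348, so H₀ = 1.3337 rad = 76.42°.
Daylight = 2H₀/(2π) × 24.66 h = (1.3337/π) × 24.66 = 10.47 h.

10.47 h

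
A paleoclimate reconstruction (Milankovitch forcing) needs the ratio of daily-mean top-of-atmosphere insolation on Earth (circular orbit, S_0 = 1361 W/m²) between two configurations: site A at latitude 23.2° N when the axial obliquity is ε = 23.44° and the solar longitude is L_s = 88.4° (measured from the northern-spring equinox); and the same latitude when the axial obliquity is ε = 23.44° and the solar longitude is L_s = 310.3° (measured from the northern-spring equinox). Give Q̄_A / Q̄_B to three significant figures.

Q̄_A / Q̄_B ≈ 1.59

— Configuration A (ϕ=+23.2°):
Solar declination: sin δ = sin ε · sin L_s = sin 23.44° × sin 88.4° = 0.39763, so δ = +23.430°.
cos h₀ = −tan(+23.2°) tan(+23.430°) = -0.1857, h₀ = 1.7576 rad.
Bracket: h₀ sin ϕ sin δ + cos ϕ cos δ sin h₀ = 1.7576×0.39394×0.39763 + 0.91914×0.91754×0.98260 = 0.275315 + 0.828673 = 1.103988.
Q̄ = (S_0/π) × [bracket] = (1361/π) × 1.103988 = 478.27 W/m².
— Configuration B (ϕ=+23.2°):
Solar declination: sin δ = sin ε · sin L_s = sin 23.44° × sin 310.3° = -0.30338, so δ = -17.661°.
cos h₀ = −tan(+23.2°) tan(-17.661°) = 0.1365, h₀ = 1.4339 rad.
Bracket: h₀ sin ϕ sin δ + cos ϕ cos δ sin h₀ = 1.4339×0.39394×-0.30338 + 0.91914×0.95287×0.99065 = -0.171370 + 0.867632 = 0.696262.
Q̄ = (S_0/π) × [bracket] = (1361/π) × 0.696262 = 301.63 W/m².
Ratio Q̄_A / Q̄_B = 478.27 / 301.63 = 1.586.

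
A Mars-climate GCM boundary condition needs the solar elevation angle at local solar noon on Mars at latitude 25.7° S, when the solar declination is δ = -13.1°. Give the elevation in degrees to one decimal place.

77.4°

At local noon the hour angle is zero, so the zenith angle equals |φ − δ| = |-25.7° − (-13.100°)| = 12.600°.
Elevation = 90° − 12.600° = 77.4°.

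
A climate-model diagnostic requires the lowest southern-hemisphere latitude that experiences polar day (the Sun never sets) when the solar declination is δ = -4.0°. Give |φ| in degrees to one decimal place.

|φ| = 86.0°

Polar day requires cos H₀ = −tan φ tan δ ≤ −1, i.e. tan φ tan δ ≥ 1.
The boundary is |tan φ| · |tan δ| = 1, so |φ| = 90° − |δ| = 90° − 4.0° = 86.0° in the southern hemisphere.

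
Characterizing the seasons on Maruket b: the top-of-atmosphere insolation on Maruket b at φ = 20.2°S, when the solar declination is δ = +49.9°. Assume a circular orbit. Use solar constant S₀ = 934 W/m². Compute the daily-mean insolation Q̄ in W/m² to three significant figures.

cos H₀ = −tan(-20.2°) tan(+49.900°) = 0.4369, H₀ = 1.1186 rad.
Bracket: H₀ sin φ sin δ + cos φ cos δ sin H₀ = 1.1186×-0.34530×0.76492 + 0.93849×0.64412×0.89950 = -0.295452 + 0.543748 = 0.248296.
Q̄ = (S₀/π) × [bracket] = (934/π) × 0.248296 = 73.82 W/m².

Q̄ ≈ 73.8 W/m²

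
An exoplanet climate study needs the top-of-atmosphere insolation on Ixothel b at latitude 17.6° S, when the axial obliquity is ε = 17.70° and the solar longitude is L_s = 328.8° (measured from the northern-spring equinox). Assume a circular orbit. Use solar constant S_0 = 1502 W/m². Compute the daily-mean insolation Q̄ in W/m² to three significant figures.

Q̄ ≈ 486 W/m²

Solar declination: sin δ = sin ε · sin L_s = sin 17.70° × sin 328.8° = -0.15750, so δ = -9.062°.
cos h₀ = −tan(-17.6°) tan(-9.062°) = -0.0506, h₀ = 1.6214 rad.
Bracket: h₀ sin ϕ sin δ + cos ϕ cos δ sin h₀ = 1.6214×-0.30237×-0.15750 + 0.95319×0.98752×0.99872 = 0.077216 + 0.940089 = 1.017305.
Q̄ = (S_0/π) × [bracket] = (1502/π) × 1.017305 = 486.4 W/m².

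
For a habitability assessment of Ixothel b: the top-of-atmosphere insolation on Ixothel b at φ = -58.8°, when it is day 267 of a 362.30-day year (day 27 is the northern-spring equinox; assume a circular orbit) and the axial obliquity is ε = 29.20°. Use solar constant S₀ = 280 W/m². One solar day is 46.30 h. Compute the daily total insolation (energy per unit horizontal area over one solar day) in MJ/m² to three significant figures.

17.4 MJ/m²

Solar longitude: λ_s = 360° × (267 − 27)/362.30 = 238.476°.
sin δ = sin 29.20° × sin 238.476° = -0.41586, so δ = -24.574°.
cos H₀ = −tan(-58.8°) tan(-24.574°) = -0.7551, H₀ = 2.4265 rad.
Bracket: H₀ sin φ sin δ + cos φ cos δ sin H₀ = 2.4265×-0.85536×-0.41586 + 0.51803×0.90943×0.65565 = 0.863130 + 0.308885 = 1.172015.
Q̄ = (S₀/π) × [bracket] = (280/π) × 1.172015 = 104.46 W/m².
Daily total = Q̄ × 46.30 h × 3600 s/h = 104.46 × 46.30 × 3600 / 10⁶ = 17.41 MJ/m².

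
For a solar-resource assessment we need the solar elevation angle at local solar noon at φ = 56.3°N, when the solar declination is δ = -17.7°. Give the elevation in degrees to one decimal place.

16.0°

At local noon the hour angle is zero, so the zenith angle equals |φ − δ| = |+56.3° − (-17.700°)| = 74.000°.
Elevation = 90° − 74.000° = 16.0°.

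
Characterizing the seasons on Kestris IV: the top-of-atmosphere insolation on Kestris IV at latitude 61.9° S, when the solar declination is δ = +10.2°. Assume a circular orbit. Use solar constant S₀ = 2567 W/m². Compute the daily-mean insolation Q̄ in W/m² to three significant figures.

cos H₀ = −tan(-61.9°) tan(+10.200°) = 0.3370, H₀ = 1.2271 rad.
Bracket: H₀ sin φ sin δ + cos φ cos δ sin H₀ = 1.2271×-0.88213×0.17708 + 0.47101×0.98420×0.94151 = -0.191682 + 0.436454 = 0.244772.
Q̄ = (S₀/π) × [bracket] = (2567/π) × 0.244772 = 200.0 W/m².

Q̄ ≈ 200 W/m²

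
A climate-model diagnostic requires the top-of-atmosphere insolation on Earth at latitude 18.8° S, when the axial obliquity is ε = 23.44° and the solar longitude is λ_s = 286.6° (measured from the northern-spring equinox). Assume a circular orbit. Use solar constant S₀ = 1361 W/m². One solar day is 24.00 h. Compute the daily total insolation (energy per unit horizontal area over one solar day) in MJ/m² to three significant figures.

40.3 MJ/m²

Solar declination: sin δ = sin ε · sin λ_s = sin 23.44° × sin 286.6° = -0.38121, so δ = -22.409°.
cos H₀ = −tan(-18.8°) tan(-22.409°) = -0.1404, H₀ = 1.7116 rad.
Bracket: H₀ sin φ sin δ + cos φ cos δ sin H₀ = 1.7116×-0.32227×-0.38121 + 0.94665×0.92449×0.99010 = 0.210274 + 0.866504 = 1.076778.
Q̄ = (S₀/π) × [bracket] = (1361/π) × 1.076778 = 466.48 W/m².
Daily total = Q̄ × 24.00 h × 3600 s/h = 466.48 × 24.00 × 3600 / 10⁶ = 40.30 MJ/m².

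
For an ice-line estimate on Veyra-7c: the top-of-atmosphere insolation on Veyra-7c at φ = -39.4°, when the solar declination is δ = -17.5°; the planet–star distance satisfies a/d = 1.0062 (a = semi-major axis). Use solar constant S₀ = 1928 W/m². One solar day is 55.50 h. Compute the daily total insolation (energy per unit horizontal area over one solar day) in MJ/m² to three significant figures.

132 MJ/m²

cos H₀ = −tan(-39.4°) tan(-17.500°) = -0.2590, H₀ = 1.8328 rad.
Bracket: H₀ sin φ sin δ + cos φ cos δ sin H₀ = 1.8328×-0.63473×-0.30071 + 0.77273×0.95372×0.96588 = 0.349826 + 0.711823 = 1.061649.
Inverse-square distance factor (a/d)² = 1.0062² = 1.012438.
Q̄ = (S₀/π) × 1.012438 × [bracket] = (1928/π) × 1.012438 × 1.061649 = 659.64 W/m².
Daily total = Q̄ × 55.50 h × 3600 s/h = 659.64 × 55.50 × 3600 / 10⁶ = 131.8 MJ/m².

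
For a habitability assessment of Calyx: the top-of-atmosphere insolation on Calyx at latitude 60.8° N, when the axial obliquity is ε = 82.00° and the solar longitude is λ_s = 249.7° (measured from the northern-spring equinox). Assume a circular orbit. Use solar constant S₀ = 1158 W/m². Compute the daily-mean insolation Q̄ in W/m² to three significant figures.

Q̄ ≈ 0.00 W/m²

Solar declination: sin δ = sin ε · sin λ_s = sin 82.00° × sin 249.7° = -0.92876, so δ = -68.243°.
cos H₀ = −tan(+60.8°) tan(-68.243°) = 4.4832 ≥ 1 ⇒ polar night, H₀ = 0 and Q̄ = 0.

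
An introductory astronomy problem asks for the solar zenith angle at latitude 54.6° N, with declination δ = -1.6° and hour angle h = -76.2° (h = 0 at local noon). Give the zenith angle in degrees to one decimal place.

θ_z = 83.4°

cos θ_z = sin φ sin δ + cos φ cos δ cos h = -0.022760 + 0.138124 = 0.115364.
θ_z = arccos(0.115364) = 83.4°.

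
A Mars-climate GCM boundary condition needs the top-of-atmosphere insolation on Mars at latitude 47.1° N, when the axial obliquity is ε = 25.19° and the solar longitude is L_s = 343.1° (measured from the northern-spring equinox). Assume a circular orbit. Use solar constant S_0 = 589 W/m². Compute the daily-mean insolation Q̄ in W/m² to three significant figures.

Solar declination: sin δ = sin ε · sin L_s = sin 25.19° × sin 343.1° = -0.12373, so δ = -7.107°.
cos h₀ = −tan(+47.1°) tan(-7.107°) = 0.1342, h₀ = 1.4362 rad.
Bracket: h₀ sin ϕ sin δ + cos ϕ cos δ sin h₀ = 1.4362×0.73254×-0.12373 + 0.68072×0.99232×0.99096 = -0.130173 + 0.669386 = 0.539213.
Q̄ = (S_0/π) × [bracket] = (589/π) × 0.539213 = 101.1 W/m².

Q̄ ≈ 101 W/m²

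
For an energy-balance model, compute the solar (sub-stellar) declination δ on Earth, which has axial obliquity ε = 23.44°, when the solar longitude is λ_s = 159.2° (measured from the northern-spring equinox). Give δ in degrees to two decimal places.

δ = +8.12°

sin δ = sin ε · sin λ_s = sin 23.44° × sin 159.2° = 0.141257.
δ = arcsin(0.141257) = +8.12°.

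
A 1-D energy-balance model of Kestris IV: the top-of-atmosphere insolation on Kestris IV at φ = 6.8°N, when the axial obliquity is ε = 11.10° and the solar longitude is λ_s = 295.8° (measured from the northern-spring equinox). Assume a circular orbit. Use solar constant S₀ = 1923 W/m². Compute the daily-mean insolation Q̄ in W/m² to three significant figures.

Q̄ ≈ 579 W/m²

Solar declination: sin δ = sin ε · sin λ_s = sin 11.10° × sin 295.8° = -0.17333, so δ = -9.982°.
cos H₀ = −tan(+6.8°) tan(-9.982°) = 0.0210, H₀ = 1.5498 rad.
Bracket: H₀ sin φ sin δ + cos φ cos δ sin H₀ = 1.5498×0.11840×-0.17333 + 0.99297×0.98486×0.99978 = -0.031805 + 0.977721 = 0.945916.
Q̄ = (S₀/π) × [bracket] = (1923/π) × 0.945916 = 579.0 W/m².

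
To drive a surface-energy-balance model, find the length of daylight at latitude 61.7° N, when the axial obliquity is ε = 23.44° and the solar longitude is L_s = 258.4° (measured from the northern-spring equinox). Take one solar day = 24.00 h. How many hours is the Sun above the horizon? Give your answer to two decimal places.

5.09 h

Solar declination: sin δ = sin ε · sin L_s = sin 23.44° × sin 258.4° = -0.38966, so δ = -22.934°.
cos h₀ = −tan ϕ · tan δ = −tan(+61.7°) × tan(-22.934°) = 0.7858, so h₀ = 0.6668 rad = 38.21°.
Daylight = 2h₀/(2π) × 24.00 h = (0.6668/π) × 24.00 = 5.09 h.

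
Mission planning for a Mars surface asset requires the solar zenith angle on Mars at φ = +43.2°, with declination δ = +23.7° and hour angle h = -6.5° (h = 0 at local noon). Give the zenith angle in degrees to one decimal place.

θ_z = 20.2°

cos θ_z = sin φ sin δ + cos φ cos δ cos h = 0.275152 + 0.663199 = 0.938351.
θ_z = arccos(0.938351) = 20.2°.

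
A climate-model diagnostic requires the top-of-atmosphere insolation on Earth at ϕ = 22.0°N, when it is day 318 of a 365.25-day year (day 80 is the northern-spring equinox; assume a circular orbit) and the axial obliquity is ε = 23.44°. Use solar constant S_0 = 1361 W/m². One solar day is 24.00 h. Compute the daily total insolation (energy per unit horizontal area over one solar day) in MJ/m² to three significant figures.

Solar longitude: L_s = 360° × (318 − 80)/365.25 = 234.579°.
sin δ = sin 23.44° × sin 234.579° = -0.32416, so δ = -18.915°.
cos h₀ = −tan(+22.0°) tan(-18.915°) = 0.1384, h₀ = 1.4319 rad.
Bracket: h₀ sin ϕ sin δ + cos ϕ cos δ sin h₀ = 1.4319×0.37461×-0.32416 + 0.92718×0.94600×0.99037 = -0.173881 + 0.868666 = 0.694785.
Q̄ = (S_0/π) × [bracket] = (1361/π) × 0.694785 = 300.99 W/m².
Daily total = Q̄ × 24.00 h × 3600 s/h = 300.99 × 24.00 × 3600 / 10⁶ = 26.01 MJ/m².

26.0 MJ/m²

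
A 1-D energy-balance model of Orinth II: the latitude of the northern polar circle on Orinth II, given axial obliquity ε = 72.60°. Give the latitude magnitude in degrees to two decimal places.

17.40°

The polar circle is the lowest latitude that experiences at least one full rotation of continuous daylight at the northern-summer solstice; it lies at |ϕ| = 90° − ε = 90° − 72.60° = 17.40°.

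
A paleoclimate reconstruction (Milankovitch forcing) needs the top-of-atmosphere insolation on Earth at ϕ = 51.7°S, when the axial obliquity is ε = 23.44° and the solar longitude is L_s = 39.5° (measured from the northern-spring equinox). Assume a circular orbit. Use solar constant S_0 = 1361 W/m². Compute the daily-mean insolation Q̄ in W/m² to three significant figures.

Q̄ ≈ 139 W/m²

Solar declination: sin δ = sin ε · sin L_s = sin 23.44° × sin 39.5° = 0.25302, so δ = +14.657°.
cos h₀ = −tan(-51.7°) tan(+14.657°) = 0.3312, h₀ = 1.2333 rad.
Bracket: h₀ sin ϕ sin δ + cos ϕ cos δ sin h₀ = 1.2333×-0.78478×0.25302 + 0.61978×0.96746×0.94357 = -0.244890 + 0.565776 = 0.320886.
Q̄ = (S_0/π) × [bracket] = (1361/π) × 0.320886 = 139.0 W/m².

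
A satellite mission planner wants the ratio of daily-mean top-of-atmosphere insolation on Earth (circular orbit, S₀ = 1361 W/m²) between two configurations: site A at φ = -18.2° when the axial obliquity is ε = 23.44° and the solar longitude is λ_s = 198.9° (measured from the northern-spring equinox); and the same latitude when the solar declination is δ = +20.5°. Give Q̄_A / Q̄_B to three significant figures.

Q̄_A / Q̄_B ≈ 1.39

— Configuration A (φ=-18.2°):
Solar declination: sin δ = sin ε · sin λ_s = sin 23.44° × sin 198.9° = -0.12885, so δ = -7.403°.
cos H₀ = −tan(-18.2°) tan(-7.403°) = -0.0427, H₀ = 1.6135 rad.
Bracket: H₀ sin φ sin δ + cos φ cos δ sin H₀ = 1.6135×-0.31233×-0.12885 + 0.94997×0.99166×0.99909 = 0.064933 + 0.941190 = 1.006123.
Q̄ = (S₀/π) × [bracket] = (1361/π) × 1.006123 = 435.87 W/m².
— Configuration B (φ=-18.2°):
cos H₀ = −tan(-18.2°) tan(+20.500°) = 0.1229, H₀ = 1.4476 rad.
Bracket: H₀ sin φ sin δ + cos φ cos δ sin H₀ = 1.4476×-0.31233×0.35021 + 0.94997×0.93667×0.99242 = -0.158340 + 0.883064 = 0.724724.
Q̄ = (S₀/π) × [bracket] = (1361/π) × 0.724724 = 313.96 W/m².
Ratio Q̄_A / Q̄_B = 435.87 / 313.96 = 1.388.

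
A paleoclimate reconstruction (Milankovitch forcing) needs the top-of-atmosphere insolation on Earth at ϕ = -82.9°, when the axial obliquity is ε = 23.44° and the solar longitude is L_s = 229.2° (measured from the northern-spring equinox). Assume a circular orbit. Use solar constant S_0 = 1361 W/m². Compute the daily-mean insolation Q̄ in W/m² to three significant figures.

Q̄ ≈ 407 W/m²

Solar declination: sin δ = sin ε · sin L_s = sin 23.44° × sin 229.2° = -0.30112, so δ = -17.525°.
cos h₀ = −tan(-82.9°) tan(-17.525°) = -2.5352 ≤ −1 ⇒ polar day, h₀ = π.
Bracket: h₀ sin ϕ sin δ + cos ϕ cos δ sin h₀ = 3.1416×-0.99233×-0.30112 + 0.12360×0.95359×0.00000 = 0.938743 + 0.000000 = 0.938743.
Q̄ = (S_0/π) × [bracket] = (1361/π) × 0.938743 = 406.7 W/m².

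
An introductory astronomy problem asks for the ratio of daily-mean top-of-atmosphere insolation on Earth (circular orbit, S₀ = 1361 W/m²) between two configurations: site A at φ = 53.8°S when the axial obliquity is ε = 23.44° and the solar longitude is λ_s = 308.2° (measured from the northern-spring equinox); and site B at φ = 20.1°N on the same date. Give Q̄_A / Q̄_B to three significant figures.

Q̄_A / Q̄_B ≈ 1.39

— Configuration A (φ=-53.8°):
Solar declination: sin δ = sin ε · sin λ_s = sin 23.44° × sin 308.2° = -0.31260, so δ = -18.216°.
cos H₀ = −tan(-53.8°) tan(-18.216°) = -0.4497, H₀ = 2.0372 rad.
Bracket: H₀ sin φ sin δ + cos φ cos δ sin H₀ = 2.0372×-0.80696×-0.31260 + 0.59061×0.94988×0.89320 = 0.513895 + 0.501093 = 1.014988.
Q̄ = (S₀/π) × [bracket] = (1361/π) × 1.014988 = 439.71 W/m².
— Configuration B (φ=+20.1°):
cos H₀ = −tan(+20.1°) tan(-18.216°) = 0.1204, H₀ = 1.4501 rad.
Bracket: H₀ sin φ sin δ + cos φ cos δ sin H₀ = 1.4501×0.34366×-0.31260 + 0.93909×0.94988×0.99272 = -0.155782 + 0.885529 = 0.729747.
Q̄ = (S₀/π) × [bracket] = (1361/π) × 0.729747 = 316.14 W/m².
Ratio Q̄_A / Q̄_B = 439.71 / 316.14 = 1.391.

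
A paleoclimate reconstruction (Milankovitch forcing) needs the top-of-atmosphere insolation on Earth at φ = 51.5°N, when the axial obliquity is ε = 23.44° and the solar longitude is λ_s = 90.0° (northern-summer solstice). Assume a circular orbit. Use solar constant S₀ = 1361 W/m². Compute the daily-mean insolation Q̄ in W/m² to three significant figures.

Q̄ ≈ 497 W/m²

Solar declination: sin δ = sin ε · sin λ_s = sin 23.44° × sin 90.0° = 0.39779, so δ = +23.440°.
cos H₀ = −tan(+51.5°) tan(+23.440°) = -0.5451, H₀ = 2.1473 rad.
Bracket: H₀ sin φ sin δ + cos φ cos δ sin H₀ = 2.1473×0.78261×0.39779 + 0.62251×0.91748×0.83839 = 0.668485 + 0.478838 = 1.147323.
Q̄ = (S₀/π) × [bracket] = (1361/π) × 1.147323 = 497.0 W/m².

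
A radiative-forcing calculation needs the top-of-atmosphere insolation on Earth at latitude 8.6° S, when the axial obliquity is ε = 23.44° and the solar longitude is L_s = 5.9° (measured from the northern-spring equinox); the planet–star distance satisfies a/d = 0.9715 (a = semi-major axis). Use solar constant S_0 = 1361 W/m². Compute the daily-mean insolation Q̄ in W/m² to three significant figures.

Q̄ ≈ 400 W/m²

Solar declination: sin δ = sin ε · sin L_s = sin 23.44° × sin 5.9° = 0.04089, so δ = +2.343°.
cos h₀ = −tan(-8.6°) tan(+2.343°) = 0.0062, h₀ = 1.5646 rad.
Bracket: h₀ sin ϕ sin δ + cos ϕ cos δ sin h₀ = 1.5646×-0.14954×0.04089 + 0.98876×0.99916×0.99998 = -0.009567 + 0.987910 = 0.978343.
Inverse-square distance factor (a/d)² = 0.9715² = 0.943812.
Q̄ = (S_0/π) × 0.943812 × [bracket] = (1361/π) × 0.943812 × 0.978343 = 400.0 W/m².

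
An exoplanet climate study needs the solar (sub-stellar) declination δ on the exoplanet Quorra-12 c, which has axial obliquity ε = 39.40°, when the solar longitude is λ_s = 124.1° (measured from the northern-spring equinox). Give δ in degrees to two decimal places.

δ = +31.71°

sin δ = sin ε · sin λ_s = sin 39.40° × sin 124.1° = 0.525595.
δ = arcsin(0.525595) = +31.71°.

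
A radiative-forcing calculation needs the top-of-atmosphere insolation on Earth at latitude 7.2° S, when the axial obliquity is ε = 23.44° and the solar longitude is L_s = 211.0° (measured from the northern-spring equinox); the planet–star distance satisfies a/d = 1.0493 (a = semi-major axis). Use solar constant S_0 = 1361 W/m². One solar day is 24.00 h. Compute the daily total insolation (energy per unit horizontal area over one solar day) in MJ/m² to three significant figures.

41.7 MJ/m²

Solar declination: sin δ = sin ε · sin L_s = sin 23.44° × sin 211.0° = -0.20488, so δ = -11.822°.
cos h₀ = −tan(-7.2°) tan(-11.822°) = -0.0264, h₀ = 1.5972 rad.
Bracket: h₀ sin ϕ sin δ + cos ϕ cos δ sin h₀ = 1.5972×-0.12533×-0.20488 + 0.99211×0.97879×0.99965 = 0.041012 + 0.970727 = 1.011739.
Inverse-square distance factor (a/d)² = 1.0493² = 1.101030.
Q̄ = (S_0/π) × 1.101030 × [bracket] = (1361/π) × 1.101030 × 1.011739 = 482.59 W/m².
Daily total = Q̄ × 24.00 h × 3600 s/h = 482.59 × 24.00 × 3600 / 10⁶ = 41.70 MJ/m².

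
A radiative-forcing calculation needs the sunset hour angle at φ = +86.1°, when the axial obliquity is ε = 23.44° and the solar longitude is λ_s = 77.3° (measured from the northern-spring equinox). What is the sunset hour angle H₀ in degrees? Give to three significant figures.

H₀ = 180°

Solar declination: sin δ = sin ε · sin λ_s = sin 23.44° × sin 77.3° = 0.38806, so δ = +22.834°.
Sunrise equation: cos H₀ = −tan φ · tan δ = -6.1762 ≤ −1, so the Sun never sets (polar day) and H₀ = π.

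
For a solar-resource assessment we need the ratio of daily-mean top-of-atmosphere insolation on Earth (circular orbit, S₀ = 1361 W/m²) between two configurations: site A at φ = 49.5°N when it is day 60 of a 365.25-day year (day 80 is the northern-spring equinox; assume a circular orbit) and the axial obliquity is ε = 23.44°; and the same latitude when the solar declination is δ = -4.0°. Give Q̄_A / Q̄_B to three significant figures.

Q̄_A / Q̄_B ≈ 0.867

— Configuration A (φ=+49.5°):
Solar longitude: λ_s = 360° × (60 − 80)/365.25 = -19.713°, i.e. -19.713° + 360° = 340.287°.
sin δ = sin 23.44° × sin 340.287° = -0.13417, so δ = -7.711°.
cos H₀ = −tan(+49.5°) tan(-7.711°) = 0.1585, H₀ = 1.4116 rad.
Bracket: H₀ sin φ sin δ + cos φ cos δ sin H₀ = 1.4116×0.76041×-0.13417 + 0.64945×0.99096×0.98735 = -0.144017 + 0.635438 = 0.491421.
Q̄ = (S₀/π) × [bracket] = (1361/π) × 0.491421 = 212.89 W/m².
— Configuration B (φ=+49.5°):
cos H₀ = −tan(+49.5°) tan(-4.000°) = 0.0819, H₀ = 1.4888 rad.
Bracket: H₀ sin φ sin δ + cos φ cos δ sin H₀ = 1.4888×0.76041×-0.06976 + 0.64945×0.99756×0.99664 = -0.078975 + 0.645689 = 0.566714.
Q̄ = (S₀/π) × [bracket] = (1361/π) × 0.566714 = 245.51 W/m².
Ratio Q̄_A / Q̄_B = 212.89 / 245.51 = 0.8671.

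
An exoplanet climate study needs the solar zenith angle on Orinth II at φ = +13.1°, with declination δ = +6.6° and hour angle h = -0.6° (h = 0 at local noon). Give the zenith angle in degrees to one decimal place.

θ_z = 6.5°

cos θ_z = sin φ sin δ + cos φ cos δ cos h = 0.026051 + 0.967468 = 0.993519.
θ_z = arccos(0.993519) = 6.5°.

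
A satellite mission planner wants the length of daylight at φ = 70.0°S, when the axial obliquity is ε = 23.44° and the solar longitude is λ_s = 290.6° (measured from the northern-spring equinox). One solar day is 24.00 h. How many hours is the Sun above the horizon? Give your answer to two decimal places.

Solar declination: sin δ = sin ε · sin λ_s = sin 23.44° × sin 290.6° = -0.37235, so δ = -21.861°.
Sunrise equation: cos H₀ = −tan φ · tan δ = -1.1023 ≤ −1, so the Sun never sets (polar day) and H₀ = π.
Daylight = 2H₀/(2π) × 24.00 h = (3.1416/π) × 24.00 = 24.00 h.

24.00 h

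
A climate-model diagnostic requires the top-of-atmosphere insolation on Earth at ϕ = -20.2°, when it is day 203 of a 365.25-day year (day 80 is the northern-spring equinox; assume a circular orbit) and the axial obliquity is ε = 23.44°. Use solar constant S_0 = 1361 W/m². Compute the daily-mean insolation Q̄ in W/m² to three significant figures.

Q̄ ≈ 306 W/m²

Solar longitude: L_s = 360° × (203 − 80)/365.25 = 121.232°.
sin δ = sin 23.44° × sin 121.232° = 0.34014, so δ = +19.885°.
cos h₀ = −tan(-20.2°) tan(+19.885°) = 0.1331, h₀ = 1.4373 rad.
Bracket: h₀ sin ϕ sin δ + cos ϕ cos δ sin h₀ = 1.4373×-0.34530×0.34014 + 0.93849×0.94038×0.99111 = -0.168811 + 0.874691 = 0.705880.
Q̄ = (S_0/π) × [bracket] = (1361/π) × 0.705880 = 305.8 W/m².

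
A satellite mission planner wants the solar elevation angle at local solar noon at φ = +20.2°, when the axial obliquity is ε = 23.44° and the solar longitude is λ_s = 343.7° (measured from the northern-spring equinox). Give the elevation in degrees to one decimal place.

63.4°

Solar declination: sin δ = sin ε · sin λ_s = sin 23.44° × sin 343.7° = -0.11165, so δ = -6.410°.
At local noon the hour angle is zero, so the zenith angle equals |φ − δ| = |+20.2° − (-6.410°)| = 26.610°.
Elevation = 90° − 26.610° = 63.4°.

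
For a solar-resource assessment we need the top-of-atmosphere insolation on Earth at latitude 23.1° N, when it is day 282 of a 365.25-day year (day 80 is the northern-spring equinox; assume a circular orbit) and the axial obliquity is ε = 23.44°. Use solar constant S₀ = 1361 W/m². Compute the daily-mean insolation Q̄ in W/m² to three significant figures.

Q̄ ≈ 361 W/m²

Solar longitude: λ_s = 360° × (282 − 80)/365.25 = 199.097°.
sin δ = sin 23.44° × sin 199.097° = -0.13014, so δ = -7.478°.
cos H₀ = −tan(+23.1°) tan(-7.478°) = 0.0560, H₀ = 1.5148 rad.
Bracket: H₀ sin φ sin δ + cos φ cos δ sin H₀ = 1.5148×0.39234×-0.13014 + 0.91982×0.99150×0.99843 = -0.077344 + 0.910570 = 0.833226.
Q̄ = (S₀/π) × [bracket] = (1361/π) × 0.833226 = 361.0 W/m².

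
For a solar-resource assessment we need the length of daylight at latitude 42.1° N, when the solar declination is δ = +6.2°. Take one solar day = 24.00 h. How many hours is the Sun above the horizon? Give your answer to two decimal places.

cos H₀ = −tan φ · tan δ = −tan(+42.1°) × tan(+6.200°) = -0.0982, so H₀ = 1.6691 rad = 95.63°.
Daylight = 2H₀/(2π) × 24.00 h = (1.6691/π) × 24.00 = 12.75 h.

12.75 h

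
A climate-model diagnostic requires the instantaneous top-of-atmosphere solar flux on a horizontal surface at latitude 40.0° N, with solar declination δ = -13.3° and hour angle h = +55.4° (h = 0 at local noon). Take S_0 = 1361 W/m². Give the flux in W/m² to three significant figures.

375 W/m²

cos θ_z = sin ϕ sin δ + cos ϕ cos δ cos h = -0.147873 + 0.423327 = 0.275454.
Flux = S_0 · cos θ_z = 1361 × 0.275454 = 374.9 W/m².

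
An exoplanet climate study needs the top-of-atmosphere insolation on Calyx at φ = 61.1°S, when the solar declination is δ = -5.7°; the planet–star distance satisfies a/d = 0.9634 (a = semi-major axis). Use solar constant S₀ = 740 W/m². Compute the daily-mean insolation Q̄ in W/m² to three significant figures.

Q̄ ≈ 137 W/m²

cos H₀ = −tan(-61.1°) tan(-5.700°) = -0.1808, H₀ = 1.7526 rad.
Bracket: H₀ sin φ sin δ + cos φ cos δ sin H₀ = 1.7526×-0.87546×-0.09932 + 0.48328×0.99506×0.98352 = 0.152390 + 0.472967 = 0.625357.
Inverse-square distance factor (a/d)² = 0.9634² = 0.928140.
Q̄ = (S₀/π) × 0.928140 × [bracket] = (740/π) × 0.928140 × 0.625357 = 136.7 W/m².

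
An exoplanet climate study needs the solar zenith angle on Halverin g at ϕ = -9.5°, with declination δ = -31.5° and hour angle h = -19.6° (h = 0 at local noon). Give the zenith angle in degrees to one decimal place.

θ_z = 28.5°

cos θ_z = sin ϕ sin δ + cos ϕ cos δ cos h = 0.086237 + 0.792220 = 0.878457.
θ_z = arccos(0.878457) = 28.5°.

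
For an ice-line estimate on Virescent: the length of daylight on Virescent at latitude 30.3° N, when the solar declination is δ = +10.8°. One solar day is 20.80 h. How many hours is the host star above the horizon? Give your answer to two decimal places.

cos H₀ = −tan φ · tan δ = −tan(+30.3°) × tan(+10.800°) = -0.1115, so H₀ = 1.6825 rad = 96.40°.
Daylight = 2H₀/(2π) × 20.80 h = (1.6825/π) × 20.80 = 11.14 h.

11.14 h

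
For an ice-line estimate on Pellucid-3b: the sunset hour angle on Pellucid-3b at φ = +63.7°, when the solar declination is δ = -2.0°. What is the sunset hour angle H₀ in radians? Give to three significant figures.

cos H₀ = −tan φ · tan δ = −tan(+63.7°) × tan(-2.000°) = 0.0707, so H₀ = 1.5001 rad = 85.95°.

H₀ = 1.50 rad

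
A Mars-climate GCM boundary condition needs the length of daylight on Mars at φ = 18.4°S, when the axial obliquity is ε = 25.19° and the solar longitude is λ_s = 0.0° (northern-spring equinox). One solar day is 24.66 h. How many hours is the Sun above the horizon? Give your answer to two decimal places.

12.33 h

Solar declination: sin δ = sin ε · sin λ_s = sin 25.19° × sin 0.0° = 0.00000, so δ = +0.000°.
cos H₀ = −tan φ · tan δ = −tan(-18.4°) × tan(+0.000°) = 0.0000, so H₀ = 1.5708 rad = 90.00°.
Daylight = 2H₀/(2π) × 24.66 h = (1.5708/π) × 24.66 = 12.33 h.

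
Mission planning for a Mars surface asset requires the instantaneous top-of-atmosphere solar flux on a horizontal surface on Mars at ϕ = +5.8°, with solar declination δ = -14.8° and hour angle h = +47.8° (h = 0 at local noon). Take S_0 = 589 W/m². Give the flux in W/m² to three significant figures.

cos θ_z = sin ϕ sin δ + cos ϕ cos δ cos h = -0.025814 + 0.646111 = 0.620297.
Flux = S_0 · cos θ_z = 589 × 0.620297 = 365.4 W/m².

365 W/m²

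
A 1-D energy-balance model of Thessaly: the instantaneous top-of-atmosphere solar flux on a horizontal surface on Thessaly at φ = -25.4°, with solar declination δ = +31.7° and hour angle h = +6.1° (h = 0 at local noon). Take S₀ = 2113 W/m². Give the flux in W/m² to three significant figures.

1.14e+03 W/m²

cos θ_z = sin φ sin δ + cos φ cos δ cos h = -0.225393 + 0.764216 = 0.538823.
Flux = S₀ · cos θ_z = 2113 × 0.538823 = 1139 W/m².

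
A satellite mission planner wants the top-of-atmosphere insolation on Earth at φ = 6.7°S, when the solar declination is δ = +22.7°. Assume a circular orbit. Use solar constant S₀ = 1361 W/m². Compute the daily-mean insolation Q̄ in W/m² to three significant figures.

Q̄ ≈ 367 W/m²

cos H₀ = −tan(-6.7°) tan(+22.700°) = 0.0491, H₀ = 1.5216 rad.
Bracket: H₀ sin φ sin δ + cos φ cos δ sin H₀ = 1.5216×-0.11667×0.38591 + 0.99317×0.92254×0.99879 = -0.068509 + 0.915130 = 0.846621.
Q̄ = (S₀/π) × [bracket] = (1361/π) × 0.846621 = 366.8 W/m².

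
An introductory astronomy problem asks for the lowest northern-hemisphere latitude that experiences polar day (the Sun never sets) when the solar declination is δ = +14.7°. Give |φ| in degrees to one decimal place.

|φ| = 75.3°

Polar day requires cos H₀ = −tan φ tan δ ≤ −1, i.e. tan φ tan δ ≥ 1.
The boundary is |tan φ| · |tan δ| = 1, so |φ| = 90° − |δ| = 90° − 14.7° = 75.3° in the northern hemisphere.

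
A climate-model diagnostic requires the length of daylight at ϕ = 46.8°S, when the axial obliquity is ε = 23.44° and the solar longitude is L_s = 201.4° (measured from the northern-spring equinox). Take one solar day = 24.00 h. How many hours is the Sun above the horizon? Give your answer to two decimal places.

Solar declination: sin δ = sin ε · sin L_s = sin 23.44° × sin 201.4° = -0.14514, so δ = -8.346°.
cos h₀ = −tan ϕ · tan δ = −tan(-46.8°) × tan(-8.346°) = -0.1562, so h₀ = 1.7277 rad = 98.99°.
Daylight = 2h₀/(2π) × 24.00 h = (1.7277/π) × 24.00 = 13.20 h.

13.20 h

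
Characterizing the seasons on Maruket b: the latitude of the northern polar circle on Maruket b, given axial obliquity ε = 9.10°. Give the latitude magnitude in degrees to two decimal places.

The polar circle is the lowest latitude that experiences at least one full rotation of continuous daylight at the northern-summer solstice; it lies at |φ| = 90° − ε = 90° − 9.10° = 80.90°.

80.90°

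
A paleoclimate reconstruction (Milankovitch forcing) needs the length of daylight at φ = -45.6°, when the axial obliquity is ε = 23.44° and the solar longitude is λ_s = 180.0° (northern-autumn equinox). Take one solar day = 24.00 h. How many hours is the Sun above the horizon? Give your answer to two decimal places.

Solar declination: sin δ = sin ε · sin λ_s = sin 23.44° × sin 180.0° = 0.00000, so δ = +0.000°.
cos H₀ = −tan φ · tan δ = −tan(-45.6°) × tan(+0.000°) = 0.0000, so H₀ = 1.5708 rad = 90.00°.
Daylight = 2H₀/(2π) × 24.00 h = (1.5708/π) × 24.00 = 12.00 h.

12.00 h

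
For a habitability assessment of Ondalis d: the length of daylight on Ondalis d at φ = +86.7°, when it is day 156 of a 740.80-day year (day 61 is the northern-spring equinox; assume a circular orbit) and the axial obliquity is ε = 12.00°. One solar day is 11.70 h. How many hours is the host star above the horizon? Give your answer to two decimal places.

Solar longitude: λ_s = 360° × (156 − 61)/740.80 = 46.166°.
sin δ = sin 12.00° × sin 46.166° = 0.14998, so δ = +8.626°.
Sunrise equation: cos H₀ = −tan φ · tan δ = -2.6308 ≤ −1, so the host star never sets (polar day) and H₀ = π.
Daylight = 2H₀/(2π) × 11.70 h = (3.1416/π) × 11.70 = 11.70 h.

11.70 h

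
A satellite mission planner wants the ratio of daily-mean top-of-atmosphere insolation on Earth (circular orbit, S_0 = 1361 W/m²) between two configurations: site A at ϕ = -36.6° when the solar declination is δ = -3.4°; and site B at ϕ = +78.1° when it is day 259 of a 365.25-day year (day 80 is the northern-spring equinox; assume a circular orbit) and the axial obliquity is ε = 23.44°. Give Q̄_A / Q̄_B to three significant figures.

Q̄_A / Q̄_B ≈ 3.49

— Configuration A (ϕ=-36.6°):
cos h₀ = −tan(-36.6°) tan(-3.400°) = -0.0441, h₀ = 1.6149 rad.
Bracket: h₀ sin ϕ sin δ + cos ϕ cos δ sin h₀ = 1.6149×-0.59622×-0.05931 + 0.80282×0.99824×0.99903 = 0.057106 + 0.800630 = 0.857736.
Q̄ = (S_0/π) × [bracket] = (1361/π) × 0.857736 = 371.59 W/m².
— Configuration B (ϕ=+78.1°):
Solar longitude: L_s = 360° × (259 − 80)/365.25 = 176.427°.
sin δ = sin 23.44° × sin 176.427° = 0.02479, so δ = +1.420°.
cos h₀ = −tan(+78.1°) tan(+1.420°) = -0.1177, h₀ = 1.6887 rad.
Bracket: h₀ sin ϕ sin δ + cos ϕ cos δ sin h₀ = 1.6887×0.97851×0.02479 + 0.20620×0.99969×0.99305 = 0.040963 + 0.204703 = 0.245666.
Q̄ = (S_0/π) × [bracket] = (1361/π) × 0.245666 = 106.43 W/m².
Ratio Q̄_A / Q̄_B = 371.59 / 106.43 = 3.491.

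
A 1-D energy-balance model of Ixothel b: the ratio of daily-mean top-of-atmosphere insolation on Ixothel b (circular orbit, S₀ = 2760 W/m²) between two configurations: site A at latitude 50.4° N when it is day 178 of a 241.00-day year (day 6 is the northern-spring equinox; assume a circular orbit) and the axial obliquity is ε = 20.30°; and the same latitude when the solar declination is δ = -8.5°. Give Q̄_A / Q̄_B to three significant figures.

Q̄_A / Q̄_B ≈ 0.538

— Configuration A (φ=+50.4°):
Solar longitude: λ_s = 360° × (178 − 6)/241.00 = 256.929°.
sin δ = sin 20.30° × sin 256.929° = -0.33795, so δ = -19.752°.
cos H₀ = −tan(+50.4°) tan(-19.752°) = 0.4340, H₀ = 1.1218 rad.
Bracket: H₀ sin φ sin δ + cos φ cos δ sin H₀ = 1.1218×0.77051×-0.33795 + 0.63742×0.94117×0.90089 = -0.292110 + 0.540462 = 0.248352.
Q̄ = (S₀/π) × [bracket] = (2760/π) × 0.248352 = 218.19 W/m².
— Configuration B (φ=+50.4°):
cos H₀ = −tan(+50.4°) tan(-8.500°) = 0.1807, H₀ = 1.3891 rad.
Bracket: H₀ sin φ sin δ + cos φ cos δ sin H₀ = 1.3891×0.77051×-0.14781 + 0.63742×0.98902×0.98355 = -0.158203 + 0.620051 = 0.461848.
Q̄ = (S₀/π) × [bracket] = (2760/π) × 0.461848 = 405.75 W/m².
Ratio Q̄_A / Q̄_B = 218.19 / 405.75 = 0.5377.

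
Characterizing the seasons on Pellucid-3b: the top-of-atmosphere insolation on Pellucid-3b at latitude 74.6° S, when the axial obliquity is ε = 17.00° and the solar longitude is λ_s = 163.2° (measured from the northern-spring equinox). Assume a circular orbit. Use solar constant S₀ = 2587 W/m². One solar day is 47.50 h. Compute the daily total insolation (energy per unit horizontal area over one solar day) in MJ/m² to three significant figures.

21.0 MJ/m²

Solar declination: sin δ = sin ε · sin λ_s = sin 17.00° × sin 163.2° = 0.08450, so δ = +4.848°.
cos H₀ = −tan(-74.6°) tan(+4.848°) = 0.3079, H₀ = 1.2578 rad.
Bracket: H₀ sin φ sin δ + cos φ cos δ sin H₀ = 1.2578×-0.96410×0.08450 + 0.26556×0.99642×0.95142 = -0.102469 + 0.251755 = 0.149286.
Q̄ = (S₀/π) × [bracket] = (2587/π) × 0.149286 = 122.93 W/m².
Daily total = Q̄ × 47.50 h × 3600 s/h = 122.93 × 47.50 × 3600 / 10⁶ = 21.02 MJ/m².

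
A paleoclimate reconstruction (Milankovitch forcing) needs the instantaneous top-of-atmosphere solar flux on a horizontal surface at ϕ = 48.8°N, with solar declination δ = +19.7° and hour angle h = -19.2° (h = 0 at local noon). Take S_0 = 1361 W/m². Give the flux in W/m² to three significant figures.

1.14e+03 W/m²

cos θ_z = sin ϕ sin δ + cos ϕ cos δ cos h = 0.253635 + 0.585642 = 0.839277.
Flux = S_0 · cos θ_z = 1361 × 0.839277 = 1142 W/m².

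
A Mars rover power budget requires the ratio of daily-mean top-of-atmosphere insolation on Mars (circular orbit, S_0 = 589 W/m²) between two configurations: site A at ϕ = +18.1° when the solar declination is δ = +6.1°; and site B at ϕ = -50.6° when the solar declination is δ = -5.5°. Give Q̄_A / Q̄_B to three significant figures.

— Configuration A (ϕ=+18.1°):
cos h₀ = −tan(+18.1°) tan(+6.100°) = -0.0349, h₀ = 1.6057 rad.
Bracket: h₀ sin ϕ sin δ + cos ϕ cos δ sin h₀ = 1.6057×0.31068×0.10626 + 0.95052×0.99434×0.99939 = 0.053009 + 0.944564 = 0.997573.
Q̄ = (S_0/π) × [bracket] = (589/π) × 0.997573 = 187.03 W/m².
— Configuration B (ϕ=-50.6°):
cos h₀ = −tan(-50.6°) tan(-5.500°) = -0.1172, h₀ = 1.6883 rad.
Bracket: h₀ sin ϕ sin δ + cos ϕ cos δ sin h₀ = 1.6883×-0.77273×-0.09585 + 0.63473×0.99540×0.99311 = 0.125046 + 0.627457 = 0.752503.
Q̄ = (S_0/π) × [bracket] = (589/π) × 0.752503 = 141.08 W/m².
Ratio Q̄_A / Q̄_B = 187.03 / 141.08 = 1.326.

Q̄_A / Q̄_B ≈ 1.33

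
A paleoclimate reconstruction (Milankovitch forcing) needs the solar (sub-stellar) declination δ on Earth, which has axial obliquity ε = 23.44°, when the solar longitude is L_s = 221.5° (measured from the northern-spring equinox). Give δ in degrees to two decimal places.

δ = -15.28°

sin δ = sin ε · sin L_s = sin 23.44° × sin 221.5° = -0.263583.
δ = arcsin(-0.263583) = -15.28°.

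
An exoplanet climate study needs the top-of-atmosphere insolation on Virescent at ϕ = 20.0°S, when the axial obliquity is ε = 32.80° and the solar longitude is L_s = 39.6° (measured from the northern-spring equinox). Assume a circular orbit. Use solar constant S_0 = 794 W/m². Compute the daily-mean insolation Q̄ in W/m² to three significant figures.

Q̄ ≈ 178 W/m²

Solar declination: sin δ = sin ε · sin L_s = sin 32.80° × sin 39.6° = 0.34530, so δ = +20.200°.
cos h₀ = −tan(-20.0°) tan(+20.200°) = 0.1339, h₀ = 1.4365 rad.
Bracket: h₀ sin ϕ sin δ + cos ϕ cos δ sin h₀ = 1.4365×-0.34202×0.34530 + 0.93969×0.93849×0.99099 = -0.169650 + 0.873944 = 0.704294.
Q̄ = (S_0/π) × [bracket] = (794/π) × 0.704294 = 178.0 W/m².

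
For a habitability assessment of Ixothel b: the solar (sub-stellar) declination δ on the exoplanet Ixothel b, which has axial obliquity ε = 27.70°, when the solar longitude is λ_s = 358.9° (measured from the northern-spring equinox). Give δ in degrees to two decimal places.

δ = -0.51°

sin δ = sin ε · sin λ_s = sin 27.70° × sin 358.9° = -0.008924.
δ = arcsin(-0.008924) = -0.51°.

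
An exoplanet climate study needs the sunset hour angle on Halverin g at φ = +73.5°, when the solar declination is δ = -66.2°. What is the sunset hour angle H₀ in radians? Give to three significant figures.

H₀ = 0.00 rad

cos H₀ = −tan φ · tan δ = 7.6543 ≥ 1, so the host star never rises (polar night) and H₀ = 0.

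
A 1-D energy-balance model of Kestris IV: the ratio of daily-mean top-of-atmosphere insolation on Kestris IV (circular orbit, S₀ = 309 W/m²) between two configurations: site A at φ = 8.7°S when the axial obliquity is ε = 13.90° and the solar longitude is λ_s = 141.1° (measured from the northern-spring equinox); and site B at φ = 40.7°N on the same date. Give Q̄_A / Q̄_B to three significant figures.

— Configuration A (φ=-8.7°):
Solar declination: sin δ = sin ε · sin λ_s = sin 13.90° × sin 141.1° = 0.15085, so δ = +8.676°.
cos H₀ = −tan(-8.7°) tan(+8.676°) = 0.0234, H₀ = 1.5474 rad.
Bracket: H₀ sin φ sin δ + cos φ cos δ sin H₀ = 1.5474×-0.15126×0.15085 + 0.98849×0.98856×0.99973 = -0.035308 + 0.976918 = 0.941610.
Q̄ = (S₀/π) × [bracket] = (309/π) × 0.941610 = 92.615 W/m².
— Configuration B (φ=+40.7°):
cos H₀ = −tan(+40.7°) tan(+8.676°) = -0.1313, H₀ = 1.7024 rad.
Bracket: H₀ sin φ sin δ + cos φ cos δ sin H₀ = 1.7024×0.65210×0.15085 + 0.75813×0.98856×0.99135 = 0.167464 + 0.742974 = 0.910438.
Q̄ = (S₀/π) × [bracket] = (309/π) × 0.910438 = 89.549 W/m².
Ratio Q̄_A / Q̄_B = 92.615 / 89.549 = 1.034.

Q̄_A / Q̄_B ≈ 1.03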